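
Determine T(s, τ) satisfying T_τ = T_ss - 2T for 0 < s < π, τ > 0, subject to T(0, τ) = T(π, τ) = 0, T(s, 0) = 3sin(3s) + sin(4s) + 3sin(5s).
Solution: Substitute T = exp(-2τ)u.
Then T_τ = exp(-2τ)(u_τ - 2u), T_ss = exp(-2τ)u_ss; substituting and dividing by exp(-2τ), the lower-order terms cancel: u_τ = u_ss (standard heat equation).
Data for u: u(s,0) = T(s,0) = 3sin(3s) + sin(4s) + 3sin(5s). The boundary conditions carry over: u(0,τ) = u(π,τ) = 0.
Separating variables: u = Σ c_n exp(-n²τ) sin(ns). From u(s,0) = 3sin(3s) + sin(4s) + 3sin(5s): c_3=3, c_4=1, c_5=3.
So u(s,τ) = 3exp(-9τ)sin(3s) + exp(-16τ)sin(4s) + 3exp(-25τ)sin(5s), and T(s,τ) = exp(-2τ)u(s,τ).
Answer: T(s, τ) = 3exp(-11τ)sin(3s) + exp(-18τ)sin(4s) + 3exp(-27τ)sin(5s)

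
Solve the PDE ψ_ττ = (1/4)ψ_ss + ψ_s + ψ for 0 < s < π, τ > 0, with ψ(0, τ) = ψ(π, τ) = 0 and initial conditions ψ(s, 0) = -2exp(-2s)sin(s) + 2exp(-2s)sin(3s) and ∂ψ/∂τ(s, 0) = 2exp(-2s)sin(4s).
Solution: Substitute ψ = exp(-2s)u.
Then ψ_s = exp(-2s)(u_s - 2u), ψ_ss = exp(-2s)(u_ss - 4u_s + 4u), ψ_ττ = exp(-2s)u_ττ; substituting and dividing by exp(-2s), the lower-order terms cancel: u_ττ = (1/4)u_ss (standard wave equation).
Data for u: u(s,0) = exp(2s)ψ(s,0) = -2sin(s) + 2sin(3s); u_τ(s,0) = exp(2s)ψ_τ(s,0) = 2sin(4s). The boundary conditions carry over: u(0,τ) = u(π,τ) = 0.
Separating variables: u = Σ [A_n cos(ω_n τ) + B_n sin(ω_n τ)] sin(ns), ω_n = n/2. From ICs (B_n = velocity coefficient / ω_n): A_1=-2, A_3=2, B_4=1.
So u(s,τ) = -2sin(s)cos(τ/2) + 2sin(3s)cos(3τ/2) + sin(4s)sin(2τ), and ψ(s,τ) = exp(-2s)u(s,τ).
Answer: ψ(s, τ) = -2exp(-2s)sin(s)cos(τ/2) + 2exp(-2s)sin(3s)cos(3τ/2) + exp(-2s)sin(4s)sin(2τ)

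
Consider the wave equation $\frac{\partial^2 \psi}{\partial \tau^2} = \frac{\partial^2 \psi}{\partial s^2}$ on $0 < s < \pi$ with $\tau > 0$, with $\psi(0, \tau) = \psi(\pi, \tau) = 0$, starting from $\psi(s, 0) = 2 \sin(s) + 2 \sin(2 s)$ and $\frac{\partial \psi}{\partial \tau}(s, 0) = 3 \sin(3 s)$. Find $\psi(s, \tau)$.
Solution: Separating variables: $\psi = \sum [A_n \cos(\omega_n \tau) + B_n \sin(\omega_n \tau)] \sin(ns)$, $\omega_n = n$. From ICs ($B_n$ = velocity coefficient / $\omega_n$): $A_1=2, A_2=2, B_3=1$.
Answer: $\psi(s, \tau) = \sin(3 \tau) \sin(3 s) + 2 \sin(s) \cos(\tau) + 2 \sin(2 s) \cos(2 \tau)$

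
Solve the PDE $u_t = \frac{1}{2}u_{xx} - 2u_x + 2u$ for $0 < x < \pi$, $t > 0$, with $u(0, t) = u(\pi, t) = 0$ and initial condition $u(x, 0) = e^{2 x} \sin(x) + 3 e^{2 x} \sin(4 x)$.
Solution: Substitute $u = e^{2x}w$, i.e. $w = e^{-2x}u$.
By the product rule, $u_x = e^{2x}(w_x + 2w)$, $u_{xx} = e^{2x}(w_{xx} + 4w_x + 4w)$, $u_t = e^{2x}w_t$.
Substituting into the PDE and dividing by $e^{2x}$: $w_t = \frac{1}{2}(w_{xx} + 4w_x + 4w) - 2(w_x + 2w) + 2w$.
The lower-order terms cancel, leaving the standard heat equation $w_t = \frac{1}{2}w_{xx}$.
Initial data for $w$: $w(x,0) = e^{-2x}u(x,0) = \sin(x) + 3 \sin(4 x)$. The boundary conditions carry over: $w(0,t) = w(\pi,t) = 0$.
Solve for $w$:
  Using separation of variables $w = X(x)T(t)$:
  Eigenfunctions: $\sin(nx)$, $n = 1, 2, 3, \ldots$
  General solution: $w(x, t) = \sum c_n \sin(nx) e^{-n^2 t/2}$
  Matching $w(x,0) = \sin(x) + 3 \sin(4 x)$ term by term: $c_1=1, c_4=3$.
Hence $w(x,t) = 3 e^{-8 t} \sin(4 x) + e^{-t/2} \sin(x)$.
Transform back: $u(x,t) = e^{2x}w(x,t)$.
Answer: $u(x, t) = 3 e^{-8 t} e^{2 x} \sin(4 x) + e^{-t/2} e^{2 x} \sin(x)$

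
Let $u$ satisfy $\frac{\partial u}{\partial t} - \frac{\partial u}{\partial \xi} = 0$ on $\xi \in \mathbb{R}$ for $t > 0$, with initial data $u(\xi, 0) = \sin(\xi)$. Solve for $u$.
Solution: By method of characteristics (waves move left with speed 1):
Along characteristics $\xi + t =$ const, $u$ is constant, so $u(\xi,t) = f(\xi + t)$ with $f = u( \cdot , 0)$.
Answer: $u(\xi, t) = \sin(\xi + t)$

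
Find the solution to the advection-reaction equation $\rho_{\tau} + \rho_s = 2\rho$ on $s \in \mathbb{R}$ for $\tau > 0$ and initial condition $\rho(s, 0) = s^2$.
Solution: Substitute $\rho = e^{2\tau}u$, i.e. $u = e^{-2\tau}\rho$.
By the product rule, $\rho_{\tau} = e^{2\tau}(u_{\tau} + 2u)$, $\rho_s = e^{2\tau}u_s$.
Substituting into the PDE and dividing by $e^{2\tau}$: $u_{\tau} + 2u + u_s = 2u$.
The lower-order terms cancel, leaving the standard advection equation $u_{\tau} + u_s = 0$.
Initial data for $u$: $u(s,0) = \rho(s,0) = s^2$.
Solve for $u$:
  By method of characteristics (waves move right with speed 1):
  Along characteristics $s - \tau =$ const, $u$ is constant, so $u(s,\tau) = f(s - \tau)$ with $f = u( \cdot , 0)$.
Hence $u(s,\tau) = s^2 - 2 s \tau + \tau^2$.
Transform back: $\rho(s,\tau) = e^{2\tau}u(s,\tau)$.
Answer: $\rho(s, \tau) = \tau^2 e^{2 \tau} - 2 \tau s e^{2 \tau} + s^2 e^{2 \tau}$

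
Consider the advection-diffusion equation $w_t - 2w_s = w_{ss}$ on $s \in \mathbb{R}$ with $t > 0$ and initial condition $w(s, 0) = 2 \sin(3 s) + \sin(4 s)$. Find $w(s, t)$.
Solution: Change to a moving frame: let $\eta = s + 2t$, $\sigma = t$ and write $w(s,t) = u(\eta,\sigma)$.
By the chain rule $w_t = u_{\sigma} + 2u_{\eta}$, $w_s = u_{\eta}$, $w_{ss} = u_{\eta\eta}$.
Then $w_t - 2w_s = u_{\sigma}$: the advection term cancels and the PDE becomes the heat equation $u_{\sigma} = u_{\eta\eta}$ on $\eta \in \mathbb{R}$.
Initial data: $u(\eta,0) = w(\eta,0) = 2 \sin(3 \eta) + \sin(4 \eta)$.
On $\eta \in \mathbb{R}$ each mode satisfies $(\sin(n\eta))'' = -n^2 \sin(n\eta)$, so $e^{-n^2\sigma} \sin(n\eta)$ solves the heat equation; by superposition $u(\eta,\sigma) = \sum c_n e^{-n^2\sigma} \sin(n\eta)$.
Reading off the coefficients: $c_3=2, c_4=1$, so $u(\eta,\sigma) = 2 e^{-9 \sigma} \sin(3 \eta) + e^{-16 \sigma} \sin(4 \eta)$.
Substituting back $\eta = s + 2t$, $\sigma = t$: $w(s,t) = u(s + 2t, t)$.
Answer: $w(s, t) = 2 e^{-9 t} \sin(3 s + 6 t) + e^{-16 t} \sin(4 s + 8 t)$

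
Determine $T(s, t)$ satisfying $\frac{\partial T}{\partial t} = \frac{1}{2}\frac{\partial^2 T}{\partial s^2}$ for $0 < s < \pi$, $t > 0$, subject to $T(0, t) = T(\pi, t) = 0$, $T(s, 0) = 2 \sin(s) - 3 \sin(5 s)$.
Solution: Using separation of variables $T = X(s)G(t)$:
Eigenfunctions: $\sin(ns)$, $n = 1, 2, 3, \ldots$
General solution: $T(s, t) = \sum c_n \sin(ns) e^{-n^2 t/2}$
Matching $T(s,0) = 2 \sin(s) - 3 \sin(5 s)$ term by term: $c_1=2, c_5=-3$.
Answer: $T(s, t) = 2 e^{-t/2} \sin(s) - 3 e^{-25 t/2} \sin(5 s)$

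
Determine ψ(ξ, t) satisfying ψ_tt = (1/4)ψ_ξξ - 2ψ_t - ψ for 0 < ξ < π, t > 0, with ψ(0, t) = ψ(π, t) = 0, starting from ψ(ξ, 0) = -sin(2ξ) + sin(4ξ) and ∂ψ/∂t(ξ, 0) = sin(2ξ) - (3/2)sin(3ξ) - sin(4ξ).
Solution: Substitute ψ = exp(-t)u, i.e. u = exp(t)ψ.
By the product rule, ψ_t = exp(-t)(u_t - u), ψ_tt = exp(-t)(u_tt - 2u_t + u), ψ_ξξ = exp(-t)u_ξξ.
Substituting into the PDE and dividing by exp(-t): u_tt - 2u_t + u = (1/4)u_ξξ - 2(u_t - u) - u.
The lower-order terms cancel, leaving the standard wave equation u_tt = (1/4)u_ξξ.
Initial data for u: u(ξ,0) = ψ(ξ,0) = -sin(2ξ) + sin(4ξ); u_t(ξ,0) = ψ_t(ξ,0) + ψ(ξ,0) = -(3/2)sin(3ξ). The boundary conditions carry over: u(0,t) = u(π,t) = 0.
Solve for u:
  Using separation of variables u = X(ξ)T(t):
  Eigenfunctions: sin(nξ), n = 1, 2, 3, ...
  General solution: u(ξ, t) = Σ [A_n cos(n t/2) + B_n sin(n t/2)] sin(nξ)
  From u(ξ,0) = -sin(2ξ) + sin(4ξ): A_2=-1, A_4=1. From u_t(ξ,0) = -(3/2)sin(3ξ), using u_t(ξ,0) = Σ ω_n B_n sin(nξ) with ω_n = n/2: B_3 = (-3/2)/(3/2) = -1.
Hence u(ξ,t) = -sin(3t/2)sin(3ξ) - sin(2ξ)cos(t) + sin(4ξ)cos(2t).
Transform back: ψ(ξ,t) = exp(-t)u(ξ,t).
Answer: ψ(ξ, t) = -exp(-t)sin(3t/2)sin(3ξ) - exp(-t)sin(2ξ)cos(t) + exp(-t)sin(4ξ)cos(2t)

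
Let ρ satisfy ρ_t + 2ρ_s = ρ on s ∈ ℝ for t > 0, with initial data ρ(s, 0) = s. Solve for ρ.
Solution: Substitute ρ = exp(t)u.
Then ρ_t = exp(t)(u_t + u), ρ_s = exp(t)u_s; substituting and dividing by exp(t), the lower-order terms cancel: u_t + 2u_s = 0 (standard advection equation).
Data for u: u(s,0) = ρ(s,0) = s.
By characteristics (ds/dt = 2), u(s,t) = f(s - 2t) with f = u(·, 0).
So u(s,t) = s - 2t, and ρ(s,t) = exp(t)u(s,t).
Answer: ρ(s, t) = sexp(t) - 2texp(t)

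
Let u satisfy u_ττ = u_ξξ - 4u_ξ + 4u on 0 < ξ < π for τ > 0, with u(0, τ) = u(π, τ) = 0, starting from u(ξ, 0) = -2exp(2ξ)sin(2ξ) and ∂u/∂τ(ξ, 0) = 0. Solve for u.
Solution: Substitute u = exp(2ξ)w, i.e. w = exp(-2ξ)u.
By the product rule, u_ξ = exp(2ξ)(w_ξ + 2w), u_ξξ = exp(2ξ)(w_ξξ + 4w_ξ + 4w), u_ττ = exp(2ξ)w_ττ.
Substituting into the PDE and dividing by exp(2ξ): w_ττ = (w_ξξ + 4w_ξ + 4w) - 4(w_ξ + 2w) + 4w.
The lower-order terms cancel, leaving the standard wave equation w_ττ = w_ξξ.
Initial data for w: w(ξ,0) = exp(-2ξ)u(ξ,0) = -2sin(2ξ); w_τ(ξ,0) = exp(-2ξ)u_τ(ξ,0) = 0. The boundary conditions carry over: w(0,τ) = w(π,τ) = 0.
Solve for w:
  Using separation of variables w = X(ξ)T(τ):
  Eigenfunctions: sin(nξ), n = 1, 2, 3, ...
  General solution: w(ξ, τ) = Σ [A_n cos(n τ) + B_n sin(n τ)] sin(nξ)
  From w(ξ,0) = -2sin(2ξ): A_2=-2. From w_τ(ξ,0) = 0: all B_n = 0.
Hence w(ξ,τ) = -2sin(2ξ)cos(2τ).
Transform back: u(ξ,τ) = exp(2ξ)w(ξ,τ).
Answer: u(ξ, τ) = -2exp(2ξ)sin(2ξ)cos(2τ)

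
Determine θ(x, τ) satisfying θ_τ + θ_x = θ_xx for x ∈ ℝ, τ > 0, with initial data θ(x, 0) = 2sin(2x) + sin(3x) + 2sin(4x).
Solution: Moving frame: η = x - τ, σ = τ, θ = u(η,σ), so θ_τ = u_σ - u_η and θ_xx = u_ηη.
Hence θ_τ + θ_x = u_σ and the PDE becomes the heat equation u_σ = u_ηη on η ∈ ℝ.
Initial data: u(η,0) = θ(η,0) = 2sin(2η) + sin(3η) + 2sin(4η). Each mode sin(nη) decays as exp(-n²σ) on ℝ, so u(η,σ) = Σ c_n exp(-n²σ) sin(nη) with c_2=2, c_3=1, c_4=2: u(η,σ) = 2exp(-4σ)sin(2η) + exp(-9σ)sin(3η) + 2exp(-16σ)sin(4η).
Substituting back: θ(x,τ) = u(x - τ, τ).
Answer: θ(x, τ) = 2exp(-4τ)sin(2x - 2τ) + exp(-9τ)sin(3x - 3τ) + 2exp(-16τ)sin(4x - 4τ)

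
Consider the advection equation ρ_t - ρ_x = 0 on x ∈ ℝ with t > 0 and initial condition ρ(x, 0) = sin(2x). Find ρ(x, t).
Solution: By characteristics (dx/dt = -1), ρ(x,t) = f(x + t) with f = ρ(·, 0).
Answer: ρ(x, t) = sin(2t + 2x)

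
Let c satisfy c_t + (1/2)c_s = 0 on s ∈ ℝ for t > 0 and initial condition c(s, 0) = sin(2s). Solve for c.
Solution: By characteristics (ds/dt = 1/2), c(s,t) = f(s - (1/2)t) with f = c(·, 0).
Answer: c(s, t) = sin(2s - t)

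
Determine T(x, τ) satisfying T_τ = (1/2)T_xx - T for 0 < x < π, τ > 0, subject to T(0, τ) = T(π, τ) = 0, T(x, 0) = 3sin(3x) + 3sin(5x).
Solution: Substitute T = exp(-τ)u, i.e. u = exp(τ)T.
By the product rule, T_τ = exp(-τ)(u_τ - u), T_xx = exp(-τ)u_xx.
Substituting into the PDE and dividing by exp(-τ): u_τ - u = (1/2)u_xx - u.
The lower-order terms cancel, leaving the standard heat equation u_τ = (1/2)u_xx.
Initial data for u: u(x,0) = T(x,0) = 3sin(3x) + 3sin(5x). The boundary conditions carry over: u(0,τ) = u(π,τ) = 0.
Solve for u:
  Using separation of variables u = X(x)G(τ):
  Eigenfunctions: sin(nx), n = 1, 2, 3, ...
  General solution: u(x, τ) = Σ c_n sin(nx) exp(-n² τ/2)
  Matching u(x,0) = 3sin(3x) + 3sin(5x) term by term: c_3=3, c_5=3.
Hence u(x,τ) = 3exp(-9τ/2)sin(3x) + 3exp(-25τ/2)sin(5x).
Transform back: T(x,τ) = exp(-τ)u(x,τ).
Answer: T(x, τ) = 3exp(-11τ/2)sin(3x) + 3exp(-27τ/2)sin(5x)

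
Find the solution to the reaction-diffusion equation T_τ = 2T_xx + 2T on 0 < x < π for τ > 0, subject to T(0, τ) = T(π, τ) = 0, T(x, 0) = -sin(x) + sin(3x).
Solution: Substitute T = exp(2τ)u.
Then T_τ = exp(2τ)(u_τ + 2u), T_xx = exp(2τ)u_xx; substituting and dividing by exp(2τ), the lower-order terms cancel: u_τ = 2u_xx (standard heat equation).
Data for u: u(x,0) = T(x,0) = -sin(x) + sin(3x). The boundary conditions carry over: u(0,τ) = u(π,τ) = 0.
Separating variables: u = Σ c_n exp(-2n²τ) sin(nx). From u(x,0) = -sin(x) + sin(3x): c_1=-1, c_3=1.
So u(x,τ) = -exp(-2τ)sin(x) + exp(-18τ)sin(3x), and T(x,τ) = exp(2τ)u(x,τ).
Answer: T(x, τ) = -sin(x) + exp(-16τ)sin(3x)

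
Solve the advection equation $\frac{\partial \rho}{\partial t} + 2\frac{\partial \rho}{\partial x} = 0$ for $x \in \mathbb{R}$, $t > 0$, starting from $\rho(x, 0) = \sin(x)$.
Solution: By method of characteristics (waves move right with speed 2):
Along characteristics $x - 2t =$ const, $\rho$ is constant, so $\rho(x,t) = f(x - 2t)$ with $f = \rho( \cdot , 0)$.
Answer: $\rho(x, t) = - \sin(2 t - x)$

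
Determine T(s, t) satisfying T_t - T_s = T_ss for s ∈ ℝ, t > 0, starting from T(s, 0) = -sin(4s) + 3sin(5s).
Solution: Moving frame: η = s + t, σ = t, T = u(η,σ), so T_t = u_σ + u_η and T_ss = u_ηη.
Hence T_t - T_s = u_σ and the PDE becomes the heat equation u_σ = u_ηη on η ∈ ℝ.
Initial data: u(η,0) = T(η,0) = -sin(4η) + 3sin(5η). Each mode sin(nη) decays as exp(-n²σ) on ℝ, so u(η,σ) = Σ c_n exp(-n²σ) sin(nη) with c_4=-1, c_5=3: u(η,σ) = -exp(-16σ)sin(4η) + 3exp(-25σ)sin(5η).
Substituting back: T(s,t) = u(s + t, t).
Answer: T(s, t) = -exp(-16t)sin(4s + 4t) + 3exp(-25t)sin(5s + 5t)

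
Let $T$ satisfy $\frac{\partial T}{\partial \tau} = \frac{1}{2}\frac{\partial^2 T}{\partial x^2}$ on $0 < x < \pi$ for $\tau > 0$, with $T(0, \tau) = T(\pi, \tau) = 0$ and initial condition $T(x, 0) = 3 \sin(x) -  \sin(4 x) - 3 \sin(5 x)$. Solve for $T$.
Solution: Using separation of variables $T = X(x)G(\tau)$:
Eigenfunctions: $\sin(nx)$, $n = 1, 2, 3, \ldots$
General solution: $T(x, \tau) = \sum c_n \sin(nx) e^{-n^2 \tau/2}$
Matching $T(x,0) = 3 \sin(x) - \sin(4 x) - 3 \sin(5 x)$ term by term: $c_1=3, c_4=-1, c_5=-3$.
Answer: $T(x, \tau) = - e^{-8 \tau} \sin(4 x) + 3 e^{-\tau/2} \sin(x) - 3 e^{-25 \tau/2} \sin(5 x)$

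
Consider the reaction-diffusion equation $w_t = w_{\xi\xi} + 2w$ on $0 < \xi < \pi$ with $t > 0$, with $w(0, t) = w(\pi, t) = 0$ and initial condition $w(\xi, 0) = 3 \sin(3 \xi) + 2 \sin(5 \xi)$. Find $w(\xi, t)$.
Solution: Substitute $w = e^{2t}u$.
Then $w_t = e^{2t}(u_t + 2u)$, $w_{\xi\xi} = e^{2t}u_{\xi\xi}$; substituting and dividing by $e^{2t}$, the lower-order terms cancel: $u_t = u_{\xi\xi}$ (standard heat equation).
Data for $u$: $u(\xi,0) = w(\xi,0) = 3 \sin(3 \xi) + 2 \sin(5 \xi)$. The boundary conditions carry over: $u(0,t) = u(\pi,t) = 0$.
Separating variables: $u = \sum c_n e^{-n^2t} \sin(n\xi)$. From $u(\xi,0) = 3 \sin(3 \xi) + 2 \sin(5 \xi)$: $c_3=3, c_5=2$.
So $u(\xi,t) = 3 e^{-9 t} \sin(3 \xi) + 2 e^{-25 t} \sin(5 \xi)$, and $w(\xi,t) = e^{2t}u(\xi,t)$.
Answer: $w(\xi, t) = 3 e^{-7 t} \sin(3 \xi) + 2 e^{-23 t} \sin(5 \xi)$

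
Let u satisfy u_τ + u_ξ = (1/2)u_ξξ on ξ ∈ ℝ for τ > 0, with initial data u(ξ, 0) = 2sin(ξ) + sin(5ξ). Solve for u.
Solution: Moving frame: η = ξ - τ, σ = τ, u = w(η,σ), so u_τ = w_σ - w_η and u_ξξ = w_ηη.
Hence u_τ + u_ξ = w_σ and the PDE becomes the heat equation w_σ = (1/2)w_ηη on η ∈ ℝ.
Initial data: w(η,0) = u(η,0) = 2sin(η) + sin(5η). Each mode sin(nη) decays as exp(-n²σ/2) on ℝ, so w(η,σ) = Σ c_n exp(-n²σ/2) sin(nη) with c_1=2, c_5=1: w(η,σ) = 2exp(-σ/2)sin(η) + exp(-25σ/2)sin(5η).
Substituting back: u(ξ,τ) = w(ξ - τ, τ).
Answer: u(ξ, τ) = 2exp(-τ/2)sin(ξ - τ) + exp(-25τ/2)sin(5ξ - 5τ)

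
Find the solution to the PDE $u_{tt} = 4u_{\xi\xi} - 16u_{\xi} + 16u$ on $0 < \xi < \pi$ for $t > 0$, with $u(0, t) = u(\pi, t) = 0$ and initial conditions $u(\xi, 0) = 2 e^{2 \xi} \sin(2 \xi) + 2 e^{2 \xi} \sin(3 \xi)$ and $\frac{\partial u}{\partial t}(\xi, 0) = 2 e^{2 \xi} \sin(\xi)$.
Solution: Substitute $u = e^{2\xi}w$, i.e. $w = e^{-2\xi}u$.
By the product rule, $u_{\xi} = e^{2\xi}(w_{\xi} + 2w)$, $u_{\xi\xi} = e^{2\xi}(w_{\xi\xi} + 4w_{\xi} + 4w)$, $u_{tt} = e^{2\xi}w_{tt}$.
Substituting into the PDE and dividing by $e^{2\xi}$: $w_{tt} = 4(w_{\xi\xi} + 4w_{\xi} + 4w) - 16(w_{\xi} + 2w) + 16w$.
The lower-order terms cancel, leaving the standard wave equation $w_{tt} = 4w_{\xi\xi}$.
Initial data for $w$: $w(\xi,0) = e^{-2\xi}u(\xi,0) = 2 \sin(2 \xi) + 2 \sin(3 \xi)$; $w_t(\xi,0) = e^{-2\xi}u_t(\xi,0) = 2 \sin(\xi)$. The boundary conditions carry over: $w(0,t) = w(\pi,t) = 0$.
Solve for $w$:
  Using separation of variables $w = X(\xi)T(t)$:
  Eigenfunctions: $\sin(n\xi)$, $n = 1, 2, 3, \ldots$
  General solution: $w(\xi, t) = \sum [A_n \cos(2n t) + B_n \sin(2n t)] \sin(n\xi)$
  From $w(\xi,0) = 2 \sin(2 \xi) + 2 \sin(3 \xi)$: $A_2=2, A_3=2$. From $w_t(\xi,0) = 2 \sin(\xi)$, using $w_t(\xi,0) = \sum \omega_n B_n \sin(n\xi)$ with $\omega_n = 2n$: $B_1 = 2/2 = 1$.
Hence $w(\xi,t) = \sin(2 t) \sin(\xi) + 2 \sin(2 \xi) \cos(4 t) + 2 \sin(3 \xi) \cos(6 t)$.
Transform back: $u(\xi,t) = e^{2\xi}w(\xi,t)$.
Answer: $u(\xi, t) = e^{2 \xi} \sin(\xi) \sin(2 t) + 2 e^{2 \xi} \sin(2 \xi) \cos(4 t) + 2 e^{2 \xi} \sin(3 \xi) \cos(6 t)$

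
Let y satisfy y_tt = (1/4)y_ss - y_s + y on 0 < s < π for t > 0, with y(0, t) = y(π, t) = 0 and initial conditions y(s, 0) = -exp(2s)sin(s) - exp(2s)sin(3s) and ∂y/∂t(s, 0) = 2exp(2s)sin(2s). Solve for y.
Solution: Substitute y = exp(2s)u, i.e. u = exp(-2s)y.
By the product rule, y_s = exp(2s)(u_s + 2u), y_ss = exp(2s)(u_ss + 4u_s + 4u), y_tt = exp(2s)u_tt.
Substituting into the PDE and dividing by exp(2s): u_tt = (1/4)(u_ss + 4u_s + 4u) - (u_s + 2u) + u.
The lower-order terms cancel, leaving the standard wave equation u_tt = (1/4)u_ss.
Initial data for u: u(s,0) = exp(-2s)y(s,0) = -sin(s) - sin(3s); u_t(s,0) = exp(-2s)y_t(s,0) = 2sin(2s). The boundary conditions carry over: u(0,t) = u(π,t) = 0.
Solve for u:
  Using separation of variables u = X(s)T(t):
  Eigenfunctions: sin(ns), n = 1, 2, 3, ...
  General solution: u(s, t) = Σ [A_n cos(n t/2) + B_n sin(n t/2)] sin(ns)
  From u(s,0) = -sin(s) - sin(3s): A_1=-1, A_3=-1. From u_t(s,0) = 2sin(2s), using u_t(s,0) = Σ ω_n B_n sin(ns) with ω_n = n/2: B_2 = 2/1 = 2.
Hence u(s,t) = -sin(s)cos(t/2) + 2sin(2s)sin(t) - sin(3s)cos(3t/2).
Transform back: y(s,t) = exp(2s)u(s,t).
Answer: y(s, t) = -exp(2s)sin(s)cos(t/2) + 2exp(2s)sin(2s)sin(t) - exp(2s)sin(3s)cos(3t/2)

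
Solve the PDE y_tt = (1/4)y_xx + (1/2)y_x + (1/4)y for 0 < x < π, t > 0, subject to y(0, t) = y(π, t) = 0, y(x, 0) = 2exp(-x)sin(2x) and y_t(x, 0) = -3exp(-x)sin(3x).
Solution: Substitute y = exp(-x)u.
Then y_x = exp(-x)(u_x - u), y_xx = exp(-x)(u_xx - 2u_x + u), y_tt = exp(-x)u_tt; substituting and dividing by exp(-x), the lower-order terms cancel: u_tt = (1/4)u_xx (standard wave equation).
Data for u: u(x,0) = exp(x)y(x,0) = 2sin(2x); u_t(x,0) = exp(x)y_t(x,0) = -3sin(3x). The boundary conditions carry over: u(0,t) = u(π,t) = 0.
Separating variables: u = Σ [A_n cos(ω_n t) + B_n sin(ω_n t)] sin(nx), ω_n = n/2. From ICs (B_n = velocity coefficient / ω_n): A_2=2, B_3=-2.
So u(x,t) = -2sin(3t/2)sin(3x) + 2sin(2x)cos(t), and y(x,t) = exp(-x)u(x,t).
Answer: y(x, t) = -2exp(-x)sin(3t/2)sin(3x) + 2exp(-x)sin(2x)cos(t)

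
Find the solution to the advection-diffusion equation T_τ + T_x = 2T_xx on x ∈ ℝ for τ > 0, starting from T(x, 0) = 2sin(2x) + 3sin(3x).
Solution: Change to a moving frame: let η = x - τ, σ = τ and write T(x,τ) = u(η,σ).
By the chain rule T_τ = u_σ - u_η, T_x = u_η, T_xx = u_ηη.
Then T_τ + T_x = u_σ: the advection term cancels and the PDE becomes the heat equation u_σ = 2u_ηη on η ∈ ℝ.
Initial data: u(η,0) = T(η,0) = 2sin(2η) + 3sin(3η).
On η ∈ ℝ each mode satisfies (sin(nη))″ = -n² sin(nη), so exp(-2n²σ) sin(nη) solves the heat equation; by superposition u(η,σ) = Σ c_n exp(-2n²σ) sin(nη).
Reading off the coefficients: c_2=2, c_3=3, so u(η,σ) = 2exp(-8σ)sin(2η) + 3exp(-18σ)sin(3η).
Substituting back η = x - τ, σ = τ: T(x,τ) = u(x - τ, τ).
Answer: T(x, τ) = 2exp(-8τ)sin(2x - 2τ) + 3exp(-18τ)sin(3x - 3τ)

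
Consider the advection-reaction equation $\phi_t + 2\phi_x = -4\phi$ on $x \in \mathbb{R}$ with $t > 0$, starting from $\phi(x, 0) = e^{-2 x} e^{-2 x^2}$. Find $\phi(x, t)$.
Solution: Substitute $\phi = e^{-2x}u$, i.e. $u = e^{2x}\phi$.
By the product rule, $\phi_x = e^{-2x}(u_x - 2u)$, $\phi_t = e^{-2x}u_t$.
Substituting into the PDE and dividing by $e^{-2x}$: $u_t + 2(u_x - 2u) = -4u$.
The lower-order terms cancel, leaving the standard advection equation $u_t + 2u_x = 0$.
Initial data for $u$: $u(x,0) = e^{2x}\phi(x,0) = e^{-2 x^2}$.
Solve for $u$:
  By method of characteristics (waves move right with speed 2):
  Along characteristics $x - 2t =$ const, $u$ is constant, so $u(x,t) = f(x - 2t)$ with $f = u( \cdot , 0)$.
Hence $u(x,t) = e^{-2 (-2 t + x)^2}$.
Transform back: $\phi(x,t) = e^{-2x}u(x,t)$.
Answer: $\phi(x, t) = e^{-2 x} e^{-2 (-2 t + x)^2}$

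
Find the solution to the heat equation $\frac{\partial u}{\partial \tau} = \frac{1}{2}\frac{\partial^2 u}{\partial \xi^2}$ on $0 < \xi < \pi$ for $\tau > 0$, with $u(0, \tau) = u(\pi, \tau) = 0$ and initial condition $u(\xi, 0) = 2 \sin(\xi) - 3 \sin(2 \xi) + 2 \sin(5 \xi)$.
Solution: Using separation of variables $u = X(\xi)T(\tau)$:
Eigenfunctions: $\sin(n\xi)$, $n = 1, 2, 3, \ldots$
General solution: $u(\xi, \tau) = \sum c_n \sin(n\xi) e^{-n^2 \tau/2}$
Matching $u(\xi,0) = 2 \sin(\xi) - 3 \sin(2 \xi) + 2 \sin(5 \xi)$ term by term: $c_1=2, c_2=-3, c_5=2$.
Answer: $u(\xi, \tau) = -3 e^{-2 \tau} \sin(2 \xi) + 2 e^{-\tau/2} \sin(\xi) + 2 e^{-25 \tau/2} \sin(5 \xi)$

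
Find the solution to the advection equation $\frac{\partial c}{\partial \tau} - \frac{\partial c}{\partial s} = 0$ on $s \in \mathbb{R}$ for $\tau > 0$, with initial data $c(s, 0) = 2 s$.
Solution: By method of characteristics (waves move left with speed 1):
Along characteristics $s + \tau =$ const, $c$ is constant, so $c(s,\tau) = f(s + \tau)$ with $f = c( \cdot , 0)$.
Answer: $c(s, \tau) = 2 \tau + 2 s$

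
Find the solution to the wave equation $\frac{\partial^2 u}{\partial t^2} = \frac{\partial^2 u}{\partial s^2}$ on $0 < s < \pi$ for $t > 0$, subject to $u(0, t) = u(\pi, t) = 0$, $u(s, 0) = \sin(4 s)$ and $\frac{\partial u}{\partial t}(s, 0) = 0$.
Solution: Using separation of variables $u = X(s)T(t)$:
Eigenfunctions: $\sin(ns)$, $n = 1, 2, 3, \ldots$
General solution: $u(s, t) = \sum [A_n \cos(n t) + B_n \sin(n t)] \sin(ns)$
From $u(s,0) = \sin(4 s)$: $A_4=1$. From $u_t(s,0) = 0$: all $B_n = 0$.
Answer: $u(s, t) = \sin(4 s) \cos(4 t)$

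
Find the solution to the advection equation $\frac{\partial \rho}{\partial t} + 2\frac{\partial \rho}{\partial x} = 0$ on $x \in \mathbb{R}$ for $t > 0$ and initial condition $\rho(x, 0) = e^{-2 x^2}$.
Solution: By method of characteristics (waves move right with speed 2):
Along characteristics $x - 2t =$ const, $\rho$ is constant, so $\rho(x,t) = f(x - 2t)$ with $f = \rho( \cdot , 0)$.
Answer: $\rho(x, t) = e^{-2 (-2 t + x)^2}$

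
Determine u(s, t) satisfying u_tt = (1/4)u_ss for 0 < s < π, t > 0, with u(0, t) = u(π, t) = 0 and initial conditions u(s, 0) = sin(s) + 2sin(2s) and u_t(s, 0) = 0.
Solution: Using separation of variables u = X(s)T(t):
Eigenfunctions: sin(ns), n = 1, 2, 3, ...
General solution: u(s, t) = Σ [A_n cos(n t/2) + B_n sin(n t/2)] sin(ns)
From u(s,0) = sin(s) + 2sin(2s): A_1=1, A_2=2. From u_t(s,0) = 0: all B_n = 0.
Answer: u(s, t) = sin(s)cos(t/2) + 2sin(2s)cos(t)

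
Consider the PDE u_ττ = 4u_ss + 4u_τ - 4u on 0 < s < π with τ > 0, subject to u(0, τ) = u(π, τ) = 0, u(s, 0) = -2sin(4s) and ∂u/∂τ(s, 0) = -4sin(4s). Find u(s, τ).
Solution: Substitute u = exp(2τ)w.
Then u_τ = exp(2τ)(w_τ + 2w), u_ττ = exp(2τ)(w_ττ + 4w_τ + 4w), u_ss = exp(2τ)w_ss; substituting and dividing by exp(2τ), the lower-order terms cancel: w_ττ = 4w_ss (standard wave equation).
Data for w: w(s,0) = u(s,0) = -2sin(4s); w_τ(s,0) = u_τ(s,0) - 2u(s,0) = 0. The boundary conditions carry over: w(0,τ) = w(π,τ) = 0.
Separating variables: w = Σ [A_n cos(ω_n τ) + B_n sin(ω_n τ)] sin(ns), ω_n = 2n. From ICs: A_4=-2.
So w(s,τ) = -2sin(4s)cos(8τ), and u(s,τ) = exp(2τ)w(s,τ).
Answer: u(s, τ) = -2exp(2τ)sin(4s)cos(8τ)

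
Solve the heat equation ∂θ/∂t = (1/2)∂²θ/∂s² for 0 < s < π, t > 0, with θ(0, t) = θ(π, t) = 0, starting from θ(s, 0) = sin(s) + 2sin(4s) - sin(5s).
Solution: Using separation of variables θ = X(s)G(t):
Eigenfunctions: sin(ns), n = 1, 2, 3, ...
General solution: θ(s, t) = Σ c_n sin(ns) exp(-n² t/2)
Matching θ(s,0) = sin(s) + 2sin(4s) - sin(5s) term by term: c_1=1, c_4=2, c_5=-1.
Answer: θ(s, t) = 2exp(-8t)sin(4s) + exp(-t/2)sin(s) - exp(-25t/2)sin(5s)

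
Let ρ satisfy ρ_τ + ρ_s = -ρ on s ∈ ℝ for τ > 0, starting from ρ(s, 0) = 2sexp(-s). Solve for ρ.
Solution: Substitute ρ = exp(-s)u, i.e. u = exp(s)ρ.
By the product rule, ρ_s = exp(-s)(u_s - u), ρ_τ = exp(-s)u_τ.
Substituting into the PDE and dividing by exp(-s): u_τ + (u_s - u) = -u.
The lower-order terms cancel, leaving the standard advection equation u_τ + u_s = 0.
Initial data for u: u(s,0) = exp(s)ρ(s,0) = 2s.
Solve for u:
  By method of characteristics (waves move right with speed 1):
  Along characteristics s - τ = const, u is constant, so u(s,τ) = f(s - τ) with f = u(·, 0).
Hence u(s,τ) = 2s - 2τ.
Transform back: ρ(s,τ) = exp(-s)u(s,τ).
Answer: ρ(s, τ) = 2sexp(-s) - 2τexp(-s)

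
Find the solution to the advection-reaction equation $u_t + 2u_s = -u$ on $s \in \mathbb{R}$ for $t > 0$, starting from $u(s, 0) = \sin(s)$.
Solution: Substitute $u = e^{-t}w$.
Then $u_t = e^{-t}(w_t - w)$, $u_s = e^{-t}w_s$; substituting and dividing by $e^{-t}$, the lower-order terms cancel: $w_t + 2w_s = 0$ (standard advection equation).
Data for $w$: $w(s,0) = u(s,0) = \sin(s)$.
By characteristics ($ds/dt = 2$), $w(s,t) = f(s - 2t)$ with $f = w( \cdot , 0)$.
So $w(s,t) = \sin(s - 2 t)$, and $u(s,t) = e^{-t}w(s,t)$.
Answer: $u(s, t) = e^{-t} \sin(s - 2 t)$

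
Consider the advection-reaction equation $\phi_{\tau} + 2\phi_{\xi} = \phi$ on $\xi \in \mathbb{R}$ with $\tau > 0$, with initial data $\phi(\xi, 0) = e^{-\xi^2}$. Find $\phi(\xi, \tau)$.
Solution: Substitute $\phi = e^{\tau}u$, i.e. $u = e^{-\tau}\phi$.
By the product rule, $\phi_{\tau} = e^{\tau}(u_{\tau} + u)$, $\phi_{\xi} = e^{\tau}u_{\xi}$.
Substituting into the PDE and dividing by $e^{\tau}$: $u_{\tau} + u + 2u_{\xi} = u$.
The lower-order terms cancel, leaving the standard advection equation $u_{\tau} + 2u_{\xi} = 0$.
Initial data for $u$: $u(\xi,0) = \phi(\xi,0) = e^{-\xi^2}$.
Solve for $u$:
  By method of characteristics (waves move right with speed 2):
  Along characteristics $\xi - 2\tau =$ const, $u$ is constant, so $u(\xi,\tau) = f(\xi - 2\tau)$ with $f = u( \cdot , 0)$.
Hence $u(\xi,\tau) = e^{-(\xi - 2 \tau)^2}$.
Transform back: $\phi(\xi,\tau) = e^{\tau}u(\xi,\tau)$.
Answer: $\phi(\xi, \tau) = e^{\tau} e^{-(-2 \tau + \xi)^2}$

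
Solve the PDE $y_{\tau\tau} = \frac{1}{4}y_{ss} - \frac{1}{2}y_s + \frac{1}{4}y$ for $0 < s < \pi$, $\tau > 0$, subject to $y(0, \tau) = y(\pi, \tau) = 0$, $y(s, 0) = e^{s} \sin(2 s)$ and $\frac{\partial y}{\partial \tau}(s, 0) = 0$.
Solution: Substitute $y = e^{s}u$, i.e. $u = e^{-s}y$.
By the product rule, $y_s = e^{s}(u_s + u)$, $y_{ss} = e^{s}(u_{ss} + 2u_s + u)$, $y_{\tau\tau} = e^{s}u_{\tau\tau}$.
Substituting into the PDE and dividing by $e^{s}$: $u_{\tau\tau} = \frac{1}{4}(u_{ss} + 2u_s + u) - \frac{1}{2}(u_s + u) + \frac{1}{4}u$.
The lower-order terms cancel, leaving the standard wave equation $u_{\tau\tau} = \frac{1}{4}u_{ss}$.
Initial data for $u$: $u(s,0) = e^{-s}y(s,0) = \sin(2 s)$; $u_{\tau}(s,0) = e^{-s}y_{\tau}(s,0) = 0$. The boundary conditions carry over: $u(0,\tau) = u(\pi,\tau) = 0$.
Solve for $u$:
  Using separation of variables $u = X(s)T(\tau)$:
  Eigenfunctions: $\sin(ns)$, $n = 1, 2, 3, \ldots$
  General solution: $u(s, \tau) = \sum [A_n \cos(n \tau/2) + B_n \sin(n \tau/2)] \sin(ns)$
  From $u(s,0) = \sin(2 s)$: $A_2=1$. From $u_{\tau}(s,0) = 0$: all $B_n = 0$.
Hence $u(s,\tau) = \sin(2 s) \cos(\tau)$.
Transform back: $y(s,\tau) = e^{s}u(s,\tau)$.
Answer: $y(s, \tau) = e^{s} \sin(2 s) \cos(\tau)$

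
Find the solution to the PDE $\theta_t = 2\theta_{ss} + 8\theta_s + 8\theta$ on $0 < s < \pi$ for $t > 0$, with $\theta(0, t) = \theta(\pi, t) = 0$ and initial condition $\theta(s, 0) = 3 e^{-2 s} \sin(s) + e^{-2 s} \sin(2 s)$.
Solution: Substitute $\theta = e^{-2s}u$.
Then $\theta_s = e^{-2s}(u_s - 2u)$, $\theta_{ss} = e^{-2s}(u_{ss} - 4u_s + 4u)$, $\theta_t = e^{-2s}u_t$; substituting and dividing by $e^{-2s}$, the lower-order terms cancel: $u_t = 2u_{ss}$ (standard heat equation).
Data for $u$: $u(s,0) = e^{2s}\theta(s,0) = 3 \sin(s) + \sin(2 s)$. The boundary conditions carry over: $u(0,t) = u(\pi,t) = 0$.
Separating variables: $u = \sum c_n e^{-2n^2t} \sin(ns)$. From $u(s,0) = 3 \sin(s) + \sin(2 s)$: $c_1=3, c_2=1$.
So $u(s,t) = 3 e^{-2 t} \sin(s) + e^{-8 t} \sin(2 s)$, and $\theta(s,t) = e^{-2s}u(s,t)$.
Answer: $\theta(s, t) = 3 e^{-2 s} e^{-2 t} \sin(s) + e^{-2 s} e^{-8 t} \sin(2 s)$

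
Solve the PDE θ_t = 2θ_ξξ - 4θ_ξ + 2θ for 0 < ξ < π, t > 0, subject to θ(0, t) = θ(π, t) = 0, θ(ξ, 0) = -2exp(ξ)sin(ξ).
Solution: Substitute θ = exp(ξ)u.
Then θ_ξ = exp(ξ)(u_ξ + u), θ_ξξ = exp(ξ)(u_ξξ + 2u_ξ + u), θ_t = exp(ξ)u_t; substituting and dividing by exp(ξ), the lower-order terms cancel: u_t = 2u_ξξ (standard heat equation).
Data for u: u(ξ,0) = exp(-ξ)θ(ξ,0) = -2sin(ξ). The boundary conditions carry over: u(0,t) = u(π,t) = 0.
Separating variables: u = Σ c_n exp(-2n²t) sin(nξ). From u(ξ,0) = -2sin(ξ): c_1=-2.
So u(ξ,t) = -2exp(-2t)sin(ξ), and θ(ξ,t) = exp(ξ)u(ξ,t).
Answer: θ(ξ, t) = -2exp(-2t)exp(ξ)sin(ξ)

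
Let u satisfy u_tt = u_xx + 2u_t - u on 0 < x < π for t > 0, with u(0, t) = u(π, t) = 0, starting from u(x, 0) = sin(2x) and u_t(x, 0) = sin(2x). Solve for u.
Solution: Substitute u = exp(t)w, i.e. w = exp(-t)u.
By the product rule, u_t = exp(t)(w_t + w), u_tt = exp(t)(w_tt + 2w_t + w), u_xx = exp(t)w_xx.
Substituting into the PDE and dividing by exp(t): w_tt + 2w_t + w = w_xx + 2(w_t + w) - w.
The lower-order terms cancel, leaving the standard wave equation w_tt = w_xx.
Initial data for w: w(x,0) = u(x,0) = sin(2x); w_t(x,0) = u_t(x,0) - u(x,0) = 0. The boundary conditions carry over: w(0,t) = w(π,t) = 0.
Solve for w:
  Using separation of variables w = X(x)T(t):
  Eigenfunctions: sin(nx), n = 1, 2, 3, ...
  General solution: w(x, t) = Σ [A_n cos(n t) + B_n sin(n t)] sin(nx)
  From w(x,0) = sin(2x): A_2=1. From w_t(x,0) = 0: all B_n = 0.
Hence w(x,t) = sin(2x)cos(2t).
Transform back: u(x,t) = exp(t)w(x,t).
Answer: u(x, t) = exp(t)sin(2x)cos(2t)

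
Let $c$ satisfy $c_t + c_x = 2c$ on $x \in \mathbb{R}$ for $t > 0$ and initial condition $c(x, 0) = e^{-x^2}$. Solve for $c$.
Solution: Substitute $c = e^{2t}u$.
Then $c_t = e^{2t}(u_t + 2u)$, $c_x = e^{2t}u_x$; substituting and dividing by $e^{2t}$, the lower-order terms cancel: $u_t + u_x = 0$ (standard advection equation).
Data for $u$: $u(x,0) = c(x,0) = e^{-x^2}$.
By characteristics ($dx/dt = 1$), $u(x,t) = f(x - t)$ with $f = u( \cdot , 0)$.
So $u(x,t) = e^{-(-t + x)^2}$, and $c(x,t) = e^{2t}u(x,t)$.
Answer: $c(x, t) = e^{2 t} e^{-(-t + x)^2}$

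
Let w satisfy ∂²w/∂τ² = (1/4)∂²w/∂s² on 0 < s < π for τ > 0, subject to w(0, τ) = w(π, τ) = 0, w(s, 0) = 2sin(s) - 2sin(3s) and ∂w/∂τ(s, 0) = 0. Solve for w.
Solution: Using separation of variables w = X(s)T(τ):
Eigenfunctions: sin(ns), n = 1, 2, 3, ...
General solution: w(s, τ) = Σ [A_n cos(n τ/2) + B_n sin(n τ/2)] sin(ns)
From w(s,0) = 2sin(s) - 2sin(3s): A_1=2, A_3=-2. From w_τ(s,0) = 0: all B_n = 0.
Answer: w(s, τ) = 2sin(s)cos(τ/2) - 2sin(3s)cos(3τ/2)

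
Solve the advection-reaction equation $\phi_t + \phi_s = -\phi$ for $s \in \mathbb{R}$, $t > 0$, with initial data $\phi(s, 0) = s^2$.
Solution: Substitute $\phi = e^{-t}u$.
Then $\phi_t = e^{-t}(u_t - u)$, $\phi_s = e^{-t}u_s$; substituting and dividing by $e^{-t}$, the lower-order terms cancel: $u_t + u_s = 0$ (standard advection equation).
Data for $u$: $u(s,0) = \phi(s,0) = s^2$.
By characteristics ($ds/dt = 1$), $u(s,t) = f(s - t)$ with $f = u( \cdot , 0)$.
So $u(s,t) = s^2 - 2 s t + t^2$, and $\phi(s,t) = e^{-t}u(s,t)$.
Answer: $\phi(s, t) = s^2 e^{-t} - 2 s t e^{-t} + t^2 e^{-t}$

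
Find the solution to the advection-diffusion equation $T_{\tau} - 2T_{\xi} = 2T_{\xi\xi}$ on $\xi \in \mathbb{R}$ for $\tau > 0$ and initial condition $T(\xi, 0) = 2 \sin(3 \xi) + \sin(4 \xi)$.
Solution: Change to a moving frame: let $\eta = \xi + 2\tau$, $\sigma = \tau$ and write $T(\xi,\tau) = u(\eta,\sigma)$.
By the chain rule $T_{\tau} = u_{\sigma} + 2u_{\eta}$, $T_{\xi} = u_{\eta}$, $T_{\xi\xi} = u_{\eta\eta}$.
Then $T_{\tau} - 2T_{\xi} = u_{\sigma}$: the advection term cancels and the PDE becomes the heat equation $u_{\sigma} = 2u_{\eta\eta}$ on $\eta \in \mathbb{R}$.
Initial data: $u(\eta,0) = T(\eta,0) = 2 \sin(3 \eta) + \sin(4 \eta)$.
On $\eta \in \mathbb{R}$ each mode satisfies $(\sin(n\eta))'' = -n^2 \sin(n\eta)$, so $e^{-2n^2\sigma} \sin(n\eta)$ solves the heat equation; by superposition $u(\eta,\sigma) = \sum c_n e^{-2n^2\sigma} \sin(n\eta)$.
Reading off the coefficients: $c_3=2, c_4=1$, so $u(\eta,\sigma) = 2 e^{-18 \sigma} \sin(3 \eta) + e^{-32 \sigma} \sin(4 \eta)$.
Substituting back $\eta = \xi + 2\tau$, $\sigma = \tau$: $T(\xi,\tau) = u(\xi + 2\tau, \tau)$.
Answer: $T(\xi, \tau) = 2 e^{-18 \tau} \sin(6 \tau + 3 \xi) + e^{-32 \tau} \sin(8 \tau + 4 \xi)$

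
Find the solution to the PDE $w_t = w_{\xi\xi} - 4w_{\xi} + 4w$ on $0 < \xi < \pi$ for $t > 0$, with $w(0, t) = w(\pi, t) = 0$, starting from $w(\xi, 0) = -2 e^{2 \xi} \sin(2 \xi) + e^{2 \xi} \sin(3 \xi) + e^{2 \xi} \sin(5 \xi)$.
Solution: Substitute $w = e^{2\xi}u$, i.e. $u = e^{-2\xi}w$.
By the product rule, $w_{\xi} = e^{2\xi}(u_{\xi} + 2u)$, $w_{\xi\xi} = e^{2\xi}(u_{\xi\xi} + 4u_{\xi} + 4u)$, $w_t = e^{2\xi}u_t$.
Substituting into the PDE and dividing by $e^{2\xi}$: $u_t = (u_{\xi\xi} + 4u_{\xi} + 4u) - 4(u_{\xi} + 2u) + 4u$.
The lower-order terms cancel, leaving the standard heat equation $u_t = u_{\xi\xi}$.
Initial data for $u$: $u(\xi,0) = e^{-2\xi}w(\xi,0) = -2 \sin(2 \xi) + \sin(3 \xi) + \sin(5 \xi)$. The boundary conditions carry over: $u(0,t) = u(\pi,t) = 0$.
Solve for $u$:
  Using separation of variables $u = X(\xi)T(t)$:
  Eigenfunctions: $\sin(n\xi)$, $n = 1, 2, 3, \ldots$
  General solution: $u(\xi, t) = \sum c_n \sin(n\xi) e^{-n^2 t}$
  Matching $u(\xi,0) = -2 \sin(2 \xi) + \sin(3 \xi) + \sin(5 \xi)$ term by term: $c_2=-2, c_3=1, c_5=1$.
Hence $u(\xi,t) = -2 e^{-4 t} \sin(2 \xi) + e^{-9 t} \sin(3 \xi) + e^{-25 t} \sin(5 \xi)$.
Transform back: $w(\xi,t) = e^{2\xi}u(\xi,t)$.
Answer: $w(\xi, t) = -2 e^{2 \xi} e^{-4 t} \sin(2 \xi) + e^{2 \xi} e^{-9 t} \sin(3 \xi) + e^{2 \xi} e^{-25 t} \sin(5 \xi)$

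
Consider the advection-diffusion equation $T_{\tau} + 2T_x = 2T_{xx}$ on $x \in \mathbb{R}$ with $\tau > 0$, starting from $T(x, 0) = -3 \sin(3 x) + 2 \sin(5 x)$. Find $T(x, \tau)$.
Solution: Moving frame: $\eta = x - 2\tau$, $\sigma = \tau$, $T = u(\eta,\sigma)$, so $T_{\tau} = u_{\sigma} - 2u_{\eta}$ and $T_{xx} = u_{\eta\eta}$.
Hence $T_{\tau} + 2T_x = u_{\sigma}$ and the PDE becomes the heat equation $u_{\sigma} = 2u_{\eta\eta}$ on $\eta \in \mathbb{R}$.
Initial data: $u(\eta,0) = T(\eta,0) = -3 \sin(3 \eta) + 2 \sin(5 \eta)$. Each mode $\sin(n\eta)$ decays as $e^{-2n^2\sigma}$ on $\mathbb{R}$, so $u(\eta,\sigma) = \sum c_n e^{-2n^2\sigma} \sin(n\eta)$ with $c_3=-3, c_5=2$: $u(\eta,\sigma) = -3 e^{-18 \sigma} \sin(3 \eta) + 2 e^{-50 \sigma} \sin(5 \eta)$.
Substituting back: $T(x,\tau) = u(x - 2\tau, \tau)$.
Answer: $T(x, \tau) = 3 e^{-18 \tau} \sin(6 \tau - 3 x) - 2 e^{-50 \tau} \sin(10 \tau - 5 x)$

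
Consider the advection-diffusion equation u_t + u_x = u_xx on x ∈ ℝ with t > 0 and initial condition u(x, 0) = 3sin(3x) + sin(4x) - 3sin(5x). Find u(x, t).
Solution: Moving frame: η = x - t, σ = t, u = w(η,σ), so u_t = w_σ - w_η and u_xx = w_ηη.
Hence u_t + u_x = w_σ and the PDE becomes the heat equation w_σ = w_ηη on η ∈ ℝ.
Initial data: w(η,0) = u(η,0) = 3sin(3η) + sin(4η) - 3sin(5η). Each mode sin(nη) decays as exp(-n²σ) on ℝ, so w(η,σ) = Σ c_n exp(-n²σ) sin(nη) with c_3=3, c_4=1, c_5=-3: w(η,σ) = 3exp(-9σ)sin(3η) + exp(-16σ)sin(4η) - 3exp(-25σ)sin(5η).
Substituting back: u(x,t) = w(x - t, t).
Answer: u(x, t) = -3exp(-9t)sin(3t - 3x) - exp(-16t)sin(4t - 4x) + 3exp(-25t)sin(5t - 5x)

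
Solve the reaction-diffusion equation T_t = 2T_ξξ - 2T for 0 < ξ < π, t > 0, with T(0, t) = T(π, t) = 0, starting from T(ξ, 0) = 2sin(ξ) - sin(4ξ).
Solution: Substitute T = exp(-2t)u.
Then T_t = exp(-2t)(u_t - 2u), T_ξξ = exp(-2t)u_ξξ; substituting and dividing by exp(-2t), the lower-order terms cancel: u_t = 2u_ξξ (standard heat equation).
Data for u: u(ξ,0) = T(ξ,0) = 2sin(ξ) - sin(4ξ). The boundary conditions carry over: u(0,t) = u(π,t) = 0.
Separating variables: u = Σ c_n exp(-2n²t) sin(nξ). From u(ξ,0) = 2sin(ξ) - sin(4ξ): c_1=2, c_4=-1.
So u(ξ,t) = 2exp(-2t)sin(ξ) - exp(-32t)sin(4ξ), and T(ξ,t) = exp(-2t)u(ξ,t).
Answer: T(ξ, t) = 2exp(-4t)sin(ξ) - exp(-34t)sin(4ξ)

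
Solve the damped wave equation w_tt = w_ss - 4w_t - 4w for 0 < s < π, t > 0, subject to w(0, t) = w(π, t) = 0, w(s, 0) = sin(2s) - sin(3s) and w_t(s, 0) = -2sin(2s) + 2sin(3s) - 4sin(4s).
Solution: Substitute w = exp(-2t)u.
Then w_t = exp(-2t)(u_t - 2u), w_tt = exp(-2t)(u_tt - 4u_t + 4u), w_ss = exp(-2t)u_ss; substituting and dividing by exp(-2t), the lower-order terms cancel: u_tt = u_ss (standard wave equation).
Data for u: u(s,0) = w(s,0) = sin(2s) - sin(3s); u_t(s,0) = w_t(s,0) + 2w(s,0) = -4sin(4s). The boundary conditions carry over: u(0,t) = u(π,t) = 0.
Separating variables: u = Σ [A_n cos(ω_n t) + B_n sin(ω_n t)] sin(ns), ω_n = n. From ICs (B_n = velocity coefficient / ω_n): A_2=1, A_3=-1, B_4=-1.
So u(s,t) = sin(2s)cos(2t) - sin(3s)cos(3t) - sin(4s)sin(4t), and w(s,t) = exp(-2t)u(s,t).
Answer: w(s, t) = exp(-2t)sin(2s)cos(2t) - exp(-2t)sin(3s)cos(3t) - exp(-2t)sin(4s)sin(4t)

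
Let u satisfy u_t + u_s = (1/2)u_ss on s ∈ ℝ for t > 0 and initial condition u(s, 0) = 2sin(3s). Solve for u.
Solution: Change to a moving frame: let η = s - t, σ = t and write u(s,t) = w(η,σ).
By the chain rule u_t = w_σ - w_η, u_s = w_η, u_ss = w_ηη.
Then u_t + u_s = w_σ: the advection term cancels and the PDE becomes the heat equation w_σ = (1/2)w_ηη on η ∈ ℝ.
Initial data: w(η,0) = u(η,0) = 2sin(3η).
On η ∈ ℝ each mode satisfies (sin(nη))″ = -n² sin(nη), so exp(-n²σ/2) sin(nη) solves the heat equation; by superposition w(η,σ) = Σ c_n exp(-n²σ/2) sin(nη).
Reading off the coefficients: c_3=2, so w(η,σ) = 2exp(-9σ/2)sin(3η).
Substituting back η = s - t, σ = t: u(s,t) = w(s - t, t).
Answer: u(s, t) = 2exp(-9t/2)sin(3s - 3t)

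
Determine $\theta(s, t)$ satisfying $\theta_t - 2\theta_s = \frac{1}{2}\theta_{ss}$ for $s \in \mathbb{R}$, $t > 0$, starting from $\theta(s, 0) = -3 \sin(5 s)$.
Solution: Moving frame: $\eta = s + 2t$, $\sigma = t$, $\theta = u(\eta,\sigma)$, so $\theta_t = u_{\sigma} + 2u_{\eta}$ and $\theta_{ss} = u_{\eta\eta}$.
Hence $\theta_t - 2\theta_s = u_{\sigma}$ and the PDE becomes the heat equation $u_{\sigma} = \frac{1}{2}u_{\eta\eta}$ on $\eta \in \mathbb{R}$.
Initial data: $u(\eta,0) = \theta(\eta,0) = -3 \sin(5 \eta)$. Each mode $\sin(n\eta)$ decays as $e^{-n^2\sigma/2}$ on $\mathbb{R}$, so $u(\eta,\sigma) = \sum c_n e^{-n^2\sigma/2} \sin(n\eta)$ with $c_5=-3$: $u(\eta,\sigma) = -3 e^{-25 \sigma/2} \sin(5 \eta)$.
Substituting back: $\theta(s,t) = u(s + 2t, t)$.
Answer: $\theta(s, t) = -3 e^{-25 t/2} \sin(5 s + 10 t)$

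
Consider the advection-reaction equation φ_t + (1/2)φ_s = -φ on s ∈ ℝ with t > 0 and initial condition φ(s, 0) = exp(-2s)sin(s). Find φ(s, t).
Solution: Substitute φ = exp(-2s)u.
Then φ_s = exp(-2s)(u_s - 2u), φ_t = exp(-2s)u_t; substituting and dividing by exp(-2s), the lower-order terms cancel: u_t + (1/2)u_s = 0 (standard advection equation).
Data for u: u(s,0) = exp(2s)φ(s,0) = sin(s).
By characteristics (ds/dt = 1/2), u(s,t) = f(s - (1/2)t) with f = u(·, 0).
So u(s,t) = sin(s - t/2), and φ(s,t) = exp(-2s)u(s,t).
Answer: φ(s, t) = exp(-2s)sin(s - t/2)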